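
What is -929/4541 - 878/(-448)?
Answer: 1785403/1017184 ≈ 1.7552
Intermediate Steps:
-929/4541 - 878/(-448) = -929*1/4541 - 878*(-1/448) = -929/4541 + 439/224 = 1785403/1017184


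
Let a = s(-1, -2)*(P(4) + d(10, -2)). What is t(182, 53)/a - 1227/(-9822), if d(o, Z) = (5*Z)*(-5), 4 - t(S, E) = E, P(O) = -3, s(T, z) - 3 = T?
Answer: -30495/76939 ≈ -0.39635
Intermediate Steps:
s(T, z) = 3 + T
t(S, E) = 4 - E
d(o, Z) = -25*Z
a = 94 (a = (3 - 1)*(-3 - 25*(-2)) = 2*(-3 + 50) = 2*47 = 94)
t(182, 53)/a - 1227/(-9822) = (4 - 1*53)/94 - 1227/(-9822) = (4 - 53)*(1/94) - 1227*(-1/9822) = -49*1/94 + 409/3274 = -49/94 + 409/3274 = -30495/76939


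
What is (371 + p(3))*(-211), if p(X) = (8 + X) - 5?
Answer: -79547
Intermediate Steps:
p(X) = 3 + X
(371 + p(3))*(-211) = (371 + (3 + 3))*(-211) = (371 + 6)*(-211) = 377*(-211) = -79547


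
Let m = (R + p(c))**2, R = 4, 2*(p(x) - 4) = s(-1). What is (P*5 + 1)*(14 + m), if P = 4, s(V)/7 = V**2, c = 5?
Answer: 12285/4 ≈ 3071.3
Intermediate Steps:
s(V) = 7*V**2
p(x) = 15/2 (p(x) = 4 + (7*(-1)**2)/2 = 4 + (7*1)/2 = 4 + (1/2)*7 = 4 + 7/2 = 15/2)
m = 529/4 (m = (4 + 15/2)**2 = (23/2)**2 = 529/4 ≈ 132.25)
(P*5 + 1)*(14 + m) = (4*5 + 1)*(14 + 529/4) = (20 + 1)*(585/4) = 21*(585/4) = 12285/4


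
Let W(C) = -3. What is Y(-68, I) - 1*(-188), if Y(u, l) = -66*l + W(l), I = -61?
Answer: 4211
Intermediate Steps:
Y(u, l) = -3 - 66*l (Y(u, l) = -66*l - 3 = -3 - 66*l)
Y(-68, I) - 1*(-188) = (-3 - 66*(-61)) - 1*(-188) = (-3 + 4026) + 188 = 4023 + 188 = 4211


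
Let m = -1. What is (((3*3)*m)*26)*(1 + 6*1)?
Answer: -1638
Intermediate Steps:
(((3*3)*m)*26)*(1 + 6*1) = (((3*3)*(-1))*26)*(1 + 6*1) = ((9*(-1))*26)*(1 + 6) = -9*26*7 = -234*7 = -1638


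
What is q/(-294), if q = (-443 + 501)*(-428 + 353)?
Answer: 725/49 ≈ 14.796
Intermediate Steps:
q = -4350 (q = 58*(-75) = -4350)
q/(-294) = -4350/(-294) = -4350*(-1/294) = 725/49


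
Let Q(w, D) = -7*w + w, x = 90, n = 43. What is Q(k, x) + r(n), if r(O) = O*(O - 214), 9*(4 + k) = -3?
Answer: -7327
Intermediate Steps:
k = -13/3 (k = -4 + (1/9)*(-3) = -4 - 1/3 = -13/3 ≈ -4.3333)
r(O) = O*(-214 + O)
Q(w, D) = -6*w
Q(k, x) + r(n) = -6*(-13/3) + 43*(-214 + 43) = 26 + 43*(-171) = 26 - 7353 = -7327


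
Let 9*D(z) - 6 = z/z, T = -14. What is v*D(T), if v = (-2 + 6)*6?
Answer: 56/3 ≈ 18.667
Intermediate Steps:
D(z) = 7/9 (D(z) = ⅔ + (z/z)/9 = ⅔ + (⅑)*1 = ⅔ + ⅑ = 7/9)
v = 24 (v = 4*6 = 24)
v*D(T) = 24*(7/9) = 56/3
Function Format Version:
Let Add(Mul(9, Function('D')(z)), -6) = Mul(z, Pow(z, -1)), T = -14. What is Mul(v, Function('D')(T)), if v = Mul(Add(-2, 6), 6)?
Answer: Rational(56, 3) ≈ 18.667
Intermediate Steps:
Function('D')(z) = Rational(7, 9) (Function('D')(z) = Add(Rational(2, 3), Mul(Rational(1, 9), Mul(z, Pow(z, -1)))) = Add(Rational(2, 3), Mul(Rational(1, 9), 1)) = Add(Rational(2, 3), Rational(1, 9)) = Rational(7, 9))
v = 24 (v = Mul(4, 6) = 24)
Mul(v, Function('D')(T)) = Mul(24, Rational(7, 9)) = Rational(56, 3)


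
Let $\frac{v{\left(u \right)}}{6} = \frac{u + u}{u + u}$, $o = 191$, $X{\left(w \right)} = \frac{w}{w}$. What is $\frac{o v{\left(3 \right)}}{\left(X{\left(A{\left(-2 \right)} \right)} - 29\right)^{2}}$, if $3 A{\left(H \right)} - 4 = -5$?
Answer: $\frac{573}{392} \approx 1.4617$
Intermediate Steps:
$A{\left(H \right)} = - \frac{1}{3}$ ($A{\left(H \right)} = \frac{4}{3} + \frac{1}{3} \left(-5\right) = \frac{4}{3} - \frac{5}{3} = - \frac{1}{3}$)
$X{\left(w \right)} = 1$
$v{\left(u \right)} = 6$ ($v{\left(u \right)} = 6 \frac{u + u}{u + u} = 6 \frac{2 u}{2 u} = 6 \cdot 2 u \frac{1}{2 u} = 6 \cdot 1 = 6$)
$\frac{o v{\left(3 \right)}}{\left(X{\left(A{\left(-2 \right)} \right)} - 29\right)^{2}} = \frac{191 \cdot 6}{\left(1 - 29\right)^{2}} = \frac{1146}{\left(-28\right)^{2}} = \frac{1146}{784} = 1146 \cdot \frac{1}{784} = \frac{573}{392}$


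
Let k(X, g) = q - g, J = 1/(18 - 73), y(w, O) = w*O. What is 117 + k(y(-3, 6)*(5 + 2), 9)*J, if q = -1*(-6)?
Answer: 6438/55 ≈ 117.05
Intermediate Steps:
q = 6
y(w, O) = O*w
J = -1/55 (J = 1/(-55) = -1/55 ≈ -0.018182)
k(X, g) = 6 - g
117 + k(y(-3, 6)*(5 + 2), 9)*J = 117 + (6 - 1*9)*(-1/55) = 117 + (6 - 9)*(-1/55) = 117 - 3*(-1/55) = 117 + 3/55 = 6438/55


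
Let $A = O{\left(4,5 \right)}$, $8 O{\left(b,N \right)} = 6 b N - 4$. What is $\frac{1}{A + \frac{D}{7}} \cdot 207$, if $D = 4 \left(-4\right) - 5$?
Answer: $18$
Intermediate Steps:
$O{\left(b,N \right)} = - \frac{1}{2} + \frac{3 N b}{4}$ ($O{\left(b,N \right)} = \frac{6 b N - 4}{8} = \frac{6 N b - 4}{8} = \frac{-4 + 6 N b}{8} = - \frac{1}{2} + \frac{3 N b}{4}$)
$D = -21$ ($D = -16 - 5 = -21$)
$A = \frac{29}{2}$ ($A = - \frac{1}{2} + \frac{3}{4} \cdot 5 \cdot 4 = - \frac{1}{2} + 15 = \frac{29}{2} \approx 14.5$)
$\frac{1}{A + \frac{D}{7}} \cdot 207 = \frac{1}{\frac{29}{2} - \frac{21}{7}} \cdot 207 = \frac{1}{\frac{29}{2} - 3} \cdot 207 = \frac{1}{\frac{23}{2}} \cdot 207 = \frac{2}{23} \cdot 207 = 18$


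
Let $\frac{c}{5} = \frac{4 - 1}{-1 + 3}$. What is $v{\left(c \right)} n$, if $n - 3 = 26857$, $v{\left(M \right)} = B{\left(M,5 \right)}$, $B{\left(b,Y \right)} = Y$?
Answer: $134300$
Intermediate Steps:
$c = \frac{15}{2}$ ($c = 5 \frac{4 - 1}{-1 + 3} = 5 \cdot \frac{3}{2} = \frac{15}{2} \approx 7.5$)
$v{\left(M \right)} = 5$
$n = 26860$ ($n = 3 + 26857 = 26860$)
$v{\left(c \right)} n = 5 \cdot 26860 = 134300$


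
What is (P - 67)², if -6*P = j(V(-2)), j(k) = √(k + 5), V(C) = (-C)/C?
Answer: 40804/9 ≈ 4533.8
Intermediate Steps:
V(C) = -1
j(k) = √(5 + k)
P = -⅓ (P = -√(5 - 1)/6 = -√4/6 = -⅙*2 = -⅓ ≈ -0.33333)
(P - 67)² = (-⅓ - 67)² = (-202/3)² = 40804/9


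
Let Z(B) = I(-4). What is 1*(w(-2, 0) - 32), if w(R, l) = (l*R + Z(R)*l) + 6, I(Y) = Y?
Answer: -26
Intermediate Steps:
Z(B) = -4
w(R, l) = 6 - 4*l + R*l (w(R, l) = (l*R - 4*l) + 6 = (R*l - 4*l) + 6 = (-4*l + R*l) + 6 = 6 - 4*l + R*l)
1*(w(-2, 0) - 32) = 1*((6 - 4*0 - 2*0) - 32) = 1*((6 + 0 + 0) - 32) = 1*(6 - 32) = 1*(-26) = -26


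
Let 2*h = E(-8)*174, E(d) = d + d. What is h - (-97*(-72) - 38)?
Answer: -8338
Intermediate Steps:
E(d) = 2*d
h = -1392 (h = ((2*(-8))*174)/2 = (-16*174)/2 = (1/2)*(-2784) = -1392)
h - (-97*(-72) - 38) = -1392 - (-97*(-72) - 38) = -1392 - (6984 - 38) = -1392 - 1*6946 = -1392 - 6946 = -8338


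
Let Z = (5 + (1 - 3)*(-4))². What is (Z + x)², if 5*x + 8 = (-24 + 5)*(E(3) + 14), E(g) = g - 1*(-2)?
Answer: 226576/25 ≈ 9063.0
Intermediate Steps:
E(g) = 2 + g (E(g) = g + 2 = 2 + g)
x = -369/5 (x = -8/5 + ((-24 + 5)*((2 + 3) + 14))/5 = -8/5 + (-19*(5 + 14))/5 = -8/5 + (-19*19)/5 = -8/5 + (⅕)*(-361) = -8/5 - 361/5 = -369/5 ≈ -73.800)
Z = 169 (Z = (5 - 2*(-4))² = (5 + 8)² = 13² = 169)
(Z + x)² = (169 - 369/5)² = (476/5)² = 226576/25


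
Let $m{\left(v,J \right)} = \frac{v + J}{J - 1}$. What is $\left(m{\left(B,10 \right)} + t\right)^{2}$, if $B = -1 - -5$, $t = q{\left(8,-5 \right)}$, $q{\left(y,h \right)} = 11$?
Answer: $\frac{12769}{81} \approx 157.64$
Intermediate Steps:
$t = 11$
$B = 4$ ($B = -1 + 5 = 4$)
$m{\left(v,J \right)} = \frac{J + v}{-1 + J}$
$\left(m{\left(B,10 \right)} + t\right)^{2} = \left(\frac{10 + 4}{-1 + 10} + 11\right)^{2} = \left(\frac{1}{9} \cdot 14 + 11\right)^{2} = \left(\frac{14}{9} + 11\right)^{2} = \left(\frac{113}{9}\right)^{2} = \frac{12769}{81}$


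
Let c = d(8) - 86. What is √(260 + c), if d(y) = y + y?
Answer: √190 ≈ 13.784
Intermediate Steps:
d(y) = 2*y
c = -70 (c = 2*8 - 86 = 16 - 86 = -70)
√(260 + c) = √(260 - 70) = √190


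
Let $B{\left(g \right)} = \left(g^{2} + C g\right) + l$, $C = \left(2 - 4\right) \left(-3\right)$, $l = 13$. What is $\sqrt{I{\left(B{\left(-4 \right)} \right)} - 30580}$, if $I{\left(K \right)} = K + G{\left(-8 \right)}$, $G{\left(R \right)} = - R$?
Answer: $i \sqrt{30567} \approx 174.83 i$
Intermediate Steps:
$C = 6$ ($C = \left(-2\right) \left(-3\right) = 6$)
$B{\left(g \right)} = 13 + g^{2} + 6 g$ ($B{\left(g \right)} = \left(g^{2} + 6 g\right) + 13 = 13 + g^{2} + 6 g$)
$I{\left(K \right)} = 8 + K$ ($I{\left(K \right)} = K - -8 = K + 8 = 8 + K$)
$\sqrt{I{\left(B{\left(-4 \right)} \right)} - 30580} = \sqrt{\left(8 + \left(13 + \left(-4\right)^{2} + 6 \left(-4\right)\right)\right) - 30580} = \sqrt{\left(8 + \left(13 + 16 - 24\right)\right) - 30580} = \sqrt{\left(8 + 5\right) - 30580} = \sqrt{13 - 30580} = \sqrt{-30567} = i \sqrt{30567}$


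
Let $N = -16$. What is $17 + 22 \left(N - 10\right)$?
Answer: $-555$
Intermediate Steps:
$17 + 22 \left(N - 10\right) = 17 + 22 \left(-16 - 10\right) = 17 + 22 \left(-26\right) = 17 - 572 = -555$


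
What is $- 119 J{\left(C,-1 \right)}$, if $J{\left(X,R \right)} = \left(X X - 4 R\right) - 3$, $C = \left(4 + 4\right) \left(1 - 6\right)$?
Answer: $-190519$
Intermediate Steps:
$C = -40$ ($C = 8 \left(1 - 6\right) = 8 \left(-5\right) = -40$)
$J{\left(X,R \right)} = -3 + X^{2} - 4 R$ ($J{\left(X,R \right)} = \left(X^{2} - 4 R\right) - 3 = -3 + X^{2} - 4 R$)
$- 119 J{\left(C,-1 \right)} = - 119 \left(-3 + \left(-40\right)^{2} - -4\right) = - 119 \left(-3 + 1600 + 4\right) = \left(-119\right) 1601 = -190519$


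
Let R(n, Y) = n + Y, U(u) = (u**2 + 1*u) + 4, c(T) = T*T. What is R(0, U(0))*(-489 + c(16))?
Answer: -932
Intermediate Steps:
c(T) = T**2
U(u) = 4 + u + u**2 (U(u) = (u**2 + u) + 4 = (u + u**2) + 4 = 4 + u + u**2)
R(n, Y) = Y + n
R(0, U(0))*(-489 + c(16)) = ((4 + 0 + 0**2) + 0)*(-489 + 16**2) = ((4 + 0 + 0) + 0)*(-489 + 256) = (4 + 0)*(-233) = 4*(-233) = -932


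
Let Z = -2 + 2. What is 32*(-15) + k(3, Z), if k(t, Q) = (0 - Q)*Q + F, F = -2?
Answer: -482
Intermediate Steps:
Z = 0
k(t, Q) = -2 - Q² (k(t, Q) = (0 - Q)*Q - 2 = (-Q)*Q - 2 = -Q² - 2 = -2 - Q²)
32*(-15) + k(3, Z) = 32*(-15) + (-2 - 1*0²) = -480 + (-2 - 1*0) = -480 + (-2 + 0) = -480 - 2 = -482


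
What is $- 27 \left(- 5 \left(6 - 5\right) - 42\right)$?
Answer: $1269$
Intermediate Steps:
$- 27 \left(- 5 \left(6 - 5\right) - 42\right) = - 27 \left(\left(-5\right) 1 - 42\right) = - 27 \left(-5 - 42\right) = \left(-27\right) \left(-47\right) = 1269$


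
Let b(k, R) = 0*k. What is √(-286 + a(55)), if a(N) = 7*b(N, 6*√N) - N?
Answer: I*√341 ≈ 18.466*I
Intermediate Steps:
b(k, R) = 0
a(N) = -N (a(N) = 7*0 - N = 0 - N = -N)
√(-286 + a(55)) = √(-286 - 1*55) = √(-286 - 55) = √(-341) = I*√341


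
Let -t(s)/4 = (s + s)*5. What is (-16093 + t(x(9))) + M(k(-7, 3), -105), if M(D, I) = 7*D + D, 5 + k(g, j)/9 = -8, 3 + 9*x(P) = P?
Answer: -51167/3 ≈ -17056.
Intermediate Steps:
x(P) = -⅓ + P/9
k(g, j) = -117 (k(g, j) = -45 + 9*(-8) = -45 - 72 = -117)
M(D, I) = 8*D
t(s) = -40*s (t(s) = -4*(s + s)*5 = -4*2*s*5 = -40*s)
(-16093 + t(x(9))) + M(k(-7, 3), -105) = (-16093 - 40*(-⅓ + (⅑)*9)) + 8*(-117) = (-16093 - 40*(-⅓ + 1)) - 936 = (-16093 - 40*⅔) - 936 = (-16093 - 80/3) - 936 = -48359/3 - 936 = -51167/3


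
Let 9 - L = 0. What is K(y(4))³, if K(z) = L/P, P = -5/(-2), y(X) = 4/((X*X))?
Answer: 5832/125 ≈ 46.656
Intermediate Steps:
L = 9 (L = 9 - 1*0 = 9 + 0 = 9)
y(X) = 4/X² (y(X) = 4/(X²) = 4/X²)
P = 5/2 (P = -5*(-½) = 5/2 ≈ 2.5000)
K(z) = 18/5 (K(z) = 9/(5/2) = 9*(⅖) = 18/5)
K(y(4))³ = (18/5)³ = 5832/125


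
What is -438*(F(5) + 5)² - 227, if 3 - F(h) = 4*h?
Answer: -63299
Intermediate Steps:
F(h) = 3 - 4*h
-438*(F(5) + 5)² - 227 = -438*((3 - 4*5) + 5)² - 227 = -438*((3 - 20) + 5)² - 227 = -438*(-17 + 5)² - 227 = -438*(-12)² - 227 = -438*144 - 227 = -63072 - 227 = -63299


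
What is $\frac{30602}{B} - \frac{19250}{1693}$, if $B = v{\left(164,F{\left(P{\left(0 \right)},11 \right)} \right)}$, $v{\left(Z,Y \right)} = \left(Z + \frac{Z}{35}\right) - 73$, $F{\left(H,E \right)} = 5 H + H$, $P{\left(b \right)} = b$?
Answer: $\frac{1748853260}{5669857} \approx 308.45$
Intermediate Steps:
$F{\left(H,E \right)} = 6 H$
$v{\left(Z,Y \right)} = -73 + \frac{36 Z}{35}$ ($v{\left(Z,Y \right)} = \left(Z + Z \frac{1}{35}\right) - 73 = \left(Z + \frac{Z}{35}\right) - 73 = \frac{36 Z}{35} - 73 = -73 + \frac{36 Z}{35}$)
$B = \frac{3349}{35}$ ($B = -73 + \frac{36}{35} \cdot 164 = -73 + \frac{5904}{35} = \frac{3349}{35} \approx 95.686$)
$\frac{30602}{B} - \frac{19250}{1693} = \frac{30602}{\frac{3349}{35}} - \frac{19250}{1693} = 30602 \cdot \frac{35}{3349} - \frac{19250}{1693} = \frac{1071070}{3349} - \frac{19250}{1693} = \frac{1748853260}{5669857}$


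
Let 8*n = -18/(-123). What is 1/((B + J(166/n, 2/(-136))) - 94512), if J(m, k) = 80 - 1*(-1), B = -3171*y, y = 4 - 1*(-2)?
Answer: -1/113457 ≈ -8.8139e-6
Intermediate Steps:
y = 6 (y = 4 + 2 = 6)
n = 3/164 (n = (-18/(-123))/8 = (-18*(-1/123))/8 = (1/8)*(6/41) = 3/164 ≈ 0.018293)
B = -19026 (B = -3171*6 = -19026)
J(m, k) = 81 (J(m, k) = 80 + 1 = 81)
1/((B + J(166/n, 2/(-136))) - 94512) = 1/((-19026 + 81) - 94512) = 1/(-18945 - 94512) = 1/(-113457) = -1/113457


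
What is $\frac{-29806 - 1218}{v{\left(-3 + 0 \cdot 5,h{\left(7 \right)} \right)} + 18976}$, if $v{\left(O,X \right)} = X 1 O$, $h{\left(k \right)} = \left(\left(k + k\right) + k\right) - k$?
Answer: $- \frac{15512}{9467} \approx -1.6385$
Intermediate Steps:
$h{\left(k \right)} = 2 k$ ($h{\left(k \right)} = \left(2 k + k\right) - k = 3 k - k = 2 k$)
$v{\left(O,X \right)} = O X$ ($v{\left(O,X \right)} = X O = O X$)
$\frac{-29806 - 1218}{v{\left(-3 + 0 \cdot 5,h{\left(7 \right)} \right)} + 18976} = \frac{-29806 - 1218}{\left(-3 + 0 \cdot 5\right) 2 \cdot 7 + 18976} = - \frac{31024}{\left(-3 + 0\right) 14 + 18976} = - \frac{31024}{\left(-3\right) 14 + 18976} = - \frac{31024}{-42 + 18976} = - \frac{31024}{18934} = \left(-31024\right) \frac{1}{18934} = - \frac{15512}{9467}$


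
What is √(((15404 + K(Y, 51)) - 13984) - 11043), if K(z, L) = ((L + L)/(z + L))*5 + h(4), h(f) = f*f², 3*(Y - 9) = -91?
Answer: I*√75580669/89 ≈ 97.682*I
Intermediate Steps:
Y = -64/3 (Y = 9 + (⅓)*(-91) = 9 - 91/3 = -64/3 ≈ -21.333)
h(f) = f³
K(z, L) = 64 + 10*L/(L + z) (K(z, L) = ((L + L)/(z + L))*5 + 4³ = ((2*L)/(L + z))*5 + 64 = (2*L/(L + z))*5 + 64 = 10*L/(L + z) + 64 = 64 + 10*L/(L + z))
√(((15404 + K(Y, 51)) - 13984) - 11043) = √(((15404 + 2*(32*(-64/3) + 37*51)/(51 - 64/3)) - 13984) - 11043) = √(((15404 + 2*(-2048/3 + 1887)/(89/3)) - 13984) - 11043) = √(((15404 + 2*(3/89)*(3613/3)) - 13984) - 11043) = √(((15404 + 7226/89) - 13984) - 11043) = √((1378182/89 - 13984) - 11043) = √(133606/89 - 11043) = √(-849221/89) = I*√75580669/89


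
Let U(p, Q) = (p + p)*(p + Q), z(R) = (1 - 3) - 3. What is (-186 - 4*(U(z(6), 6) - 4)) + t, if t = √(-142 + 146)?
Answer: -128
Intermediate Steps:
z(R) = -5 (z(R) = -2 - 3 = -5)
U(p, Q) = 2*p*(Q + p) (U(p, Q) = (2*p)*(Q + p) = 2*p*(Q + p))
t = 2 (t = √4 = 2)
(-186 - 4*(U(z(6), 6) - 4)) + t = (-186 - 4*(2*(-5)*(6 - 5) - 4)) + 2 = (-186 - 4*(2*(-5)*1 - 4)) + 2 = (-186 - 4*(-10 - 4)) + 2 = (-186 - 4*(-14)) + 2 = (-186 + 56) + 2 = -130 + 2 = -128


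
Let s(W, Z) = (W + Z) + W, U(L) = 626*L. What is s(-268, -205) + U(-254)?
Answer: -159745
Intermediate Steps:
s(W, Z) = Z + 2*W
s(-268, -205) + U(-254) = (-205 + 2*(-268)) + 626*(-254) = (-205 - 536) - 159004 = -741 - 159004 = -159745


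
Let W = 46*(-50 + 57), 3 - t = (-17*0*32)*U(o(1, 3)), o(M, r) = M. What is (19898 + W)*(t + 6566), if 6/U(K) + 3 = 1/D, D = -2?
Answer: 132825180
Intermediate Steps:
U(K) = -12/7 (U(K) = 6/(-3 + 1/(-2)) = 6/(-3 - ½) = 6/(-7/2) = 6*(-2/7) = -12/7)
t = 3 (t = 3 - -17*0*32*(-12)/7 = 3 - 0*32*(-12)/7 = 3 - 0*(-12)/7 = 3 - 1*0 = 3 + 0 = 3)
W = 322 (W = 46*7 = 322)
(19898 + W)*(t + 6566) = (19898 + 322)*(3 + 6566) = 20220*6569 = 132825180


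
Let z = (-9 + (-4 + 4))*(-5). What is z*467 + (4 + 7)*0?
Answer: 21015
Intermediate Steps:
z = 45 (z = (-9 + 0)*(-5) = -9*(-5) = 45)
z*467 + (4 + 7)*0 = 45*467 + (4 + 7)*0 = 21015 + 11*0 = 21015 + 0 = 21015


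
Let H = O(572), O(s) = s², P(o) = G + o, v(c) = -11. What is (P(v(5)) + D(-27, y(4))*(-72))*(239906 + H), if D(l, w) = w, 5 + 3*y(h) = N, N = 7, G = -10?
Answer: -39129210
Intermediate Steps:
P(o) = -10 + o
y(h) = ⅔ (y(h) = -5/3 + (⅓)*7 = -5/3 + 7/3 = ⅔)
H = 327184 (H = 572² = 327184)
(P(v(5)) + D(-27, y(4))*(-72))*(239906 + H) = ((-10 - 11) + (⅔)*(-72))*(239906 + 327184) = (-21 - 48)*567090 = -69*567090 = -39129210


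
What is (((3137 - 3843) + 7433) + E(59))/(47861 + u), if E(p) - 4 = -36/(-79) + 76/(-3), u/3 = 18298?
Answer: 1589351/24352935 ≈ 0.065263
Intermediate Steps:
u = 54894 (u = 3*18298 = 54894)
E(p) = -4948/237 (E(p) = 4 + (-36/(-79) + 76/(-3)) = 4 + (-36*(-1/79) + 76*(-1/3)) = 4 + (36/79 - 76/3) = 4 - 5896/237 = -4948/237)
(((3137 - 3843) + 7433) + E(59))/(47861 + u) = (((3137 - 3843) + 7433) - 4948/237)/(47861 + 54894) = ((-706 + 7433) - 4948/237)/102755 = (6727 - 4948/237)*(1/102755) = (1589351/237)*(1/102755) = 1589351/24352935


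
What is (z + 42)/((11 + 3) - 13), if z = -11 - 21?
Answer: 10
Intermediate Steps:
z = -32
(z + 42)/((11 + 3) - 13) = (-32 + 42)/((11 + 3) - 13) = 10/(14 - 13) = 10/1 = 1*10 = 10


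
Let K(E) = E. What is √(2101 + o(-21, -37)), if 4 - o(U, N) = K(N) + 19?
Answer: √2123 ≈ 46.076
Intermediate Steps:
o(U, N) = -15 - N (o(U, N) = 4 - (N + 19) = 4 - (19 + N) = 4 + (-19 - N) = -15 - N)
√(2101 + o(-21, -37)) = √(2101 + (-15 - 1*(-37))) = √(2101 + (-15 + 37)) = √(2101 + 22) = √2123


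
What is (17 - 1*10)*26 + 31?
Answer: 213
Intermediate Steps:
(17 - 1*10)*26 + 31 = (17 - 10)*26 + 31 = 7*26 + 31 = 182 + 31 = 213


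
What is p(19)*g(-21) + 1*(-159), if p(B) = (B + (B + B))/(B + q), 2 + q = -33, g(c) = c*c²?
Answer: 525333/16 ≈ 32833.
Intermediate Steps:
g(c) = c³
q = -35 (q = -2 - 33 = -35)
p(B) = 3*B/(-35 + B) (p(B) = (B + (B + B))/(B - 35) = (B + 2*B)/(-35 + B) = (3*B)/(-35 + B) = 3*B/(-35 + B))
p(19)*g(-21) + 1*(-159) = (3*19/(-35 + 19))*(-21)³ + 1*(-159) = (3*19/(-16))*(-9261) - 159 = (3*19*(-1/16))*(-9261) - 159 = -57/16*(-9261) - 159 = 527877/16 - 159 = 525333/16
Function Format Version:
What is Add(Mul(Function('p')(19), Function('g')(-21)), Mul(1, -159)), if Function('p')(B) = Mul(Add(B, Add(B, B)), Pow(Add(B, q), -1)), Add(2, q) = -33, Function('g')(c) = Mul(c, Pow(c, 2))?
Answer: Rational(525333, 16) ≈ 32833.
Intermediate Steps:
Function('g')(c) = Pow(c, 3)
q = -35 (q = Add(-2, -33) = -35)
Function('p')(B) = Mul(3, B, Pow(Add(-35, B), -1)) (Function('p')(B) = Mul(Add(B, Add(B, B)), Pow(Add(B, -35), -1)) = Mul(Add(B, Mul(2, B)), Pow(Add(-35, B), -1)) = Mul(Mul(3, B), Pow(Add(-35, B), -1)) = Mul(3, B, Pow(Add(-35, B), -1)))
Add(Mul(Function('p')(19), Function('g')(-21)), Mul(1, -159)) = Add(Mul(Mul(3, 19, Pow(Add(-35, 19), -1)), Pow(-21, 3)), Mul(1, -159)) = Add(Mul(Mul(3, 19, Pow(-16, -1)), -9261), -159) = Add(Mul(Mul(3, 19, Rational(-1, 16)), -9261), -159) = Add(Mul(Rational(-57, 16), -9261), -159) = Add(Rational(527877, 16), -159) = Rational(525333, 16)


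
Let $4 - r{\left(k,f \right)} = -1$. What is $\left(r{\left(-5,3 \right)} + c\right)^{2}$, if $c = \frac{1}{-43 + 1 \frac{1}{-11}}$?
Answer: $\frac{5564881}{224676} \approx 24.768$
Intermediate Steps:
$r{\left(k,f \right)} = 5$ ($r{\left(k,f \right)} = 4 - -1 = 4 + 1 = 5$)
$c = - \frac{11}{474}$ ($c = \frac{1}{-43 + 1 \left(- \frac{1}{11}\right)} = \frac{1}{-43 - \frac{1}{11}} = \frac{1}{- \frac{474}{11}} = - \frac{11}{474} \approx -0.023207$)
$\left(r{\left(-5,3 \right)} + c\right)^{2} = \left(5 - \frac{11}{474}\right)^{2} = \left(\frac{2359}{474}\right)^{2} = \frac{5564881}{224676}$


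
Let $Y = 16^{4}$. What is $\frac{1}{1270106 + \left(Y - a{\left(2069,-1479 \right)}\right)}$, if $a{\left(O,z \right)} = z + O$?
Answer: $\frac{1}{1335052} \approx 7.4903 \cdot 10^{-7}$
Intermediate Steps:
$Y = 65536$
$a{\left(O,z \right)} = O + z$
$\frac{1}{1270106 + \left(Y - a{\left(2069,-1479 \right)}\right)} = \frac{1}{1270106 + \left(65536 - \left(2069 - 1479\right)\right)} = \frac{1}{1270106 + \left(65536 - 590\right)} = \frac{1}{1270106 + 64946} = \frac{1}{1335052}$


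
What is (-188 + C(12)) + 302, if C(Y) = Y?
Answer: 126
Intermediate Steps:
(-188 + C(12)) + 302 = (-188 + 12) + 302 = -176 + 302 = 126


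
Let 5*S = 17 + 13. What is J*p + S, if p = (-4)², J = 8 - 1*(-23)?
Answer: 502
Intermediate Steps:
S = 6 (S = (17 + 13)/5 = (⅕)*30 = 6)
J = 31 (J = 8 + 23 = 31)
p = 16
J*p + S = 31*16 + 6 = 496 + 6 = 502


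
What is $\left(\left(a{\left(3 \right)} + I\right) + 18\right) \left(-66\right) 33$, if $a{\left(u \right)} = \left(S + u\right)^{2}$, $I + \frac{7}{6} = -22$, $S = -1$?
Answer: $2541$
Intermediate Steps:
$I = - \frac{139}{6}$ ($I = - \frac{7}{6} - 22 = - \frac{139}{6} \approx -23.167$)
$a{\left(u \right)} = \left(-1 + u\right)^{2}$
$\left(\left(a{\left(3 \right)} + I\right) + 18\right) \left(-66\right) 33 = \left(\left(\left(-1 + 3\right)^{2} - \frac{139}{6}\right) + 18\right) \left(-66\right) 33 = \left(\left(2^{2} - \frac{139}{6}\right) + 18\right) \left(-66\right) 33 = \left(\left(4 - \frac{139}{6}\right) + 18\right) \left(-66\right) 33 = \left(- \frac{115}{6} + 18\right) \left(-66\right) 33 = \left(- \frac{7}{6}\right) \left(-66\right) 33 = 77 \cdot 33 = 2541$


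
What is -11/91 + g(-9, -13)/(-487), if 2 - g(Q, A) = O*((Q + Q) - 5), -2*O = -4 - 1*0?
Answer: -9725/44317 ≈ -0.21944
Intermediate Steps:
O = 2 (O = -(-4 - 1*0)/2 = -(-4 + 0)/2 = -½*(-4) = 2)
g(Q, A) = 12 - 4*Q (g(Q, A) = 2 - 2*((Q + Q) - 5) = 2 - 2*(2*Q - 5) = 2 - 2*(-5 + 2*Q) = 2 - (-10 + 4*Q) = 2 + (10 - 4*Q) = 12 - 4*Q)
-11/91 + g(-9, -13)/(-487) = -11/91 + (12 - 4*(-9))/(-487) = -11*1/91 + (12 + 36)*(-1/487) = -11/91 + 48*(-1/487) = -11/91 - 48/487 = -9725/44317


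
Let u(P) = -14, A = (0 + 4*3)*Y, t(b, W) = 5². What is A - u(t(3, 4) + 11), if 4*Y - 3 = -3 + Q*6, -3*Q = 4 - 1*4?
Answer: 14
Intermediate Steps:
t(b, W) = 25
Q = 0 (Q = -(4 - 1*4)/3 = -(4 - 4)/3 = -⅓*0 = 0)
Y = 0 (Y = ¾ + (-3 + 0*6)/4 = ¾ + (-3 + 0)/4 = ¾ + (¼)*(-3) = ¾ - ¾ = 0)
A = 0 (A = (0 + 4*3)*0 = (0 + 12)*0 = 12*0 = 0)
A - u(t(3, 4) + 11) = 0 - 1*(-14) = 0 + 14 = 14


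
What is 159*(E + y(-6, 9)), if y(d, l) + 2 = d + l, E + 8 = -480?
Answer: -77433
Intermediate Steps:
E = -488 (E = -8 - 480 = -488)
y(d, l) = -2 + d + l (y(d, l) = -2 + (d + l) = -2 + d + l)
159*(E + y(-6, 9)) = 159*(-488 + (-2 - 6 + 9)) = 159*(-488 + 1) = 159*(-487) = -77433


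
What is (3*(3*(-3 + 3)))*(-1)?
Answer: 0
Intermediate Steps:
(3*(3*(-3 + 3)))*(-1) = (3*(3*0))*(-1) = (3*0)*(-1) = 0*(-1) = 0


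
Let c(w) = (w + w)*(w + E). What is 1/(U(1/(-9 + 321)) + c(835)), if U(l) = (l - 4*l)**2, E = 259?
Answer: 10816/19760615681 ≈ 5.4735e-7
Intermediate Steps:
c(w) = 2*w*(259 + w) (c(w) = (w + w)*(w + 259) = (2*w)*(259 + w) = 2*w*(259 + w))
U(l) = 9*l**2 (U(l) = (-3*l)**2 = 9*l**2)
1/(U(1/(-9 + 321)) + c(835)) = 1/(9*(1/(-9 + 321))**2 + 2*835*(259 + 835)) = 1/(9*(1/312)**2 + 2*835*1094) = 1/(9*(1/312)**2 + 1826980) = 1/(9*(1/97344) + 1826980) = 1/(1/10816 + 1826980) = 1/(19760615681/10816) = 10816/19760615681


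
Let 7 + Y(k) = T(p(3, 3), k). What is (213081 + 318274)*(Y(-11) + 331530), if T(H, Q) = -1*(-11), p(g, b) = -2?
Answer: 176162248570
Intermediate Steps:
T(H, Q) = 11
Y(k) = 4 (Y(k) = -7 + 11 = 4)
(213081 + 318274)*(Y(-11) + 331530) = (213081 + 318274)*(4 + 331530) = 531355*331534 = 176162248570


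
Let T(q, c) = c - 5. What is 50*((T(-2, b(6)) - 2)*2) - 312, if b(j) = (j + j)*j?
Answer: 6188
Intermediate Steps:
b(j) = 2*j**2 (b(j) = (2*j)*j = 2*j**2)
T(q, c) = -5 + c
50*((T(-2, b(6)) - 2)*2) - 312 = 50*(((-5 + 2*6**2) - 2)*2) - 312 = 50*(((-5 + 2*36) - 2)*2) - 312 = 50*(((-5 + 72) - 2)*2) - 312 = 50*((67 - 2)*2) - 312 = 50*(65*2) - 312 = 50*130 - 312 = 6500 - 312 = 6188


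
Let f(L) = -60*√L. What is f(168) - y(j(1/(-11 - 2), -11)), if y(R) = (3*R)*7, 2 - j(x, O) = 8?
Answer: 126 - 120*√42 ≈ -651.69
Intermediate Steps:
j(x, O) = -6 (j(x, O) = 2 - 1*8 = 2 - 8 = -6)
y(R) = 21*R
f(168) - y(j(1/(-11 - 2), -11)) = -120*√42 - 21*(-6) = -120*√42 - 1*(-126) = -120*√42 + 126 = 126 - 120*√42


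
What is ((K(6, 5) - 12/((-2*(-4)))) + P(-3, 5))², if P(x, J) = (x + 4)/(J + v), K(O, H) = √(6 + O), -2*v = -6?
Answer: 889/64 - 11*√3/2 ≈ 4.3643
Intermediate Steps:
v = 3 (v = -½*(-6) = 3)
P(x, J) = (4 + x)/(3 + J) (P(x, J) = (x + 4)/(J + 3) = (4 + x)/(3 + J))
((K(6, 5) - 12/((-2*(-4)))) + P(-3, 5))² = ((√(6 + 6) - 12/((-2*(-4)))) + (4 - 3)/(3 + 5))² = ((√12 - 12/8) + 1/8)² = ((2*√3 - 12*⅛) + (⅛)*1)² = ((2*√3 - 3/2) + ⅛)² = ((-3/2 + 2*√3) + ⅛)² = (-11/8 + 2*√3)²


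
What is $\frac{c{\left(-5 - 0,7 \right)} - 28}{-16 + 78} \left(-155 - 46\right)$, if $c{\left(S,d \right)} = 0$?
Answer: $\frac{2814}{31} \approx 90.774$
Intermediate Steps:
$\frac{c{\left(-5 - 0,7 \right)} - 28}{-16 + 78} \left(-155 - 46\right) = \frac{0 - 28}{-16 + 78} \left(-155 - 46\right) = - \frac{28}{62} \left(-201\right) = \left(-28\right) \frac{1}{62} \left(-201\right) = \left(- \frac{14}{31}\right) \left(-201\right) = \frac{2814}{31}$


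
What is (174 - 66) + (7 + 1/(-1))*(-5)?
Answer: 78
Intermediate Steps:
(174 - 66) + (7 + 1/(-1))*(-5) = 108 + (7 - 1)*(-5) = 108 + 6*(-5) = 108 - 30 = 78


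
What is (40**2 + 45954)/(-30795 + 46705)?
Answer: 23777/7955 ≈ 2.9889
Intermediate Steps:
(40**2 + 45954)/(-30795 + 46705) = (1600 + 45954)/15910 = 47554*(1/15910) = 23777/7955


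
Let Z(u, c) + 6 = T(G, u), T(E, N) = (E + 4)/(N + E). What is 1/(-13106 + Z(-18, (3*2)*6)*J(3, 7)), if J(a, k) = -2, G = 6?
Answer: -3/39277 ≈ -7.6381e-5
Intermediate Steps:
T(E, N) = (4 + E)/(E + N)
Z(u, c) = -6 + 10/(6 + u) (Z(u, c) = -6 + (4 + 6)/(6 + u) = -6 + 10/(6 + u))
1/(-13106 + Z(-18, (3*2)*6)*J(3, 7)) = 1/(-13106 + (2*(-13 - 3*(-18))/(6 - 18))*(-2)) = 1/(-13106 + (2*(-13 + 54)/(-12))*(-2)) = 1/(-13106 + (2*(-1/12)*41)*(-2)) = 1/(-13106 - 41/6*(-2)) = 1/(-13106 + 41/3) = 1/(-39277/3) = -3/39277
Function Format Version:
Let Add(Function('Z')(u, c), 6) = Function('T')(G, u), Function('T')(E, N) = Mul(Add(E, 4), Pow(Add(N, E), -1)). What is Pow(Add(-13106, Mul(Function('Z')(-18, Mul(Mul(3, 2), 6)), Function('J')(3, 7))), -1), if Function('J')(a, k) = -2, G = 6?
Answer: Rational(-3, 39277) ≈ -7.6381e-5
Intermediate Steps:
Function('T')(E, N) = Mul(Pow(Add(E, N), -1), Add(4, E)) (Function('T')(E, N) = Mul(Add(4, E), Pow(Add(E, N), -1)) = Mul(Pow(Add(E, N), -1), Add(4, E)))
Function('Z')(u, c) = Add(-6, Mul(10, Pow(Add(6, u), -1))) (Function('Z')(u, c) = Add(-6, Mul(Pow(Add(6, u), -1), Add(4, 6))) = Add(-6, Mul(Pow(Add(6, u), -1), 10)) = Add(-6, Mul(10, Pow(Add(6, u), -1))))
Pow(Add(-13106, Mul(Function('Z')(-18, Mul(Mul(3, 2), 6)), Function('J')(3, 7))), -1) = Pow(Add(-13106, Mul(Mul(2, Pow(Add(6, -18), -1), Add(-13, Mul(-3, -18))), -2)), -1) = Pow(Add(-13106, Mul(Mul(2, Pow(-12, -1), Add(-13, 54)), -2)), -1) = Pow(Add(-13106, Mul(Mul(2, Rational(-1, 12), 41), -2)), -1) = Pow(Add(-13106, Mul(Rational(-41, 6), -2)), -1) = Pow(Add(-13106, Rational(41, 3)), -1) = Pow(Rational(-39277, 3), -1) = Rational(-3, 39277)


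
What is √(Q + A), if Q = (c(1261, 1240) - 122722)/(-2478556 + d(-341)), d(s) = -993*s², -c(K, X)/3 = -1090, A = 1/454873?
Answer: √2921441168219789824156445/53650263905197 ≈ 0.031859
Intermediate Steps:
A = 1/454873 ≈ 2.1984e-6
c(K, X) = 3270 (c(K, X) = -3*(-1090) = 3270)
Q = 119452/117945589 (Q = (3270 - 122722)/(-2478556 - 993*(-341)²) = -119452/(-2478556 - 993*116281) = -119452/(-2478556 - 115467033) = -119452/(-117945589) = -119452*(-1/117945589) = 119452/117945589 ≈ 0.0010128)
√(Q + A) = √(119452/117945589 + 1/454873) = √(54453435185/53650263905197) = √2921441168219789824156445/53650263905197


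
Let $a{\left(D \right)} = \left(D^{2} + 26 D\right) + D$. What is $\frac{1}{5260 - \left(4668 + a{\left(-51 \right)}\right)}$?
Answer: $- \frac{1}{632} \approx -0.0015823$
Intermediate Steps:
$a{\left(D \right)} = D^{2} + 27 D$
$\frac{1}{5260 - \left(4668 + a{\left(-51 \right)}\right)} = \frac{1}{5260 - \left(4668 - 51 \left(27 - 51\right)\right)} = \frac{1}{5260 - \left(4668 - -1224\right)} = \frac{1}{5260 - 5892} = \frac{1}{-632} = - \frac{1}{632}$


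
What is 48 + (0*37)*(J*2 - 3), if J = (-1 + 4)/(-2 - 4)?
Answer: 48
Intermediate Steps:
J = -1/2 (J = 3/(-6) = 3*(-1/6) = -1/2 ≈ -0.50000)
48 + (0*37)*(J*2 - 3) = 48 + (0*37)*(-1/2*2 - 3) = 48 + 0*(-1 - 3) = 48 + 0*(-4) = 48 + 0 = 48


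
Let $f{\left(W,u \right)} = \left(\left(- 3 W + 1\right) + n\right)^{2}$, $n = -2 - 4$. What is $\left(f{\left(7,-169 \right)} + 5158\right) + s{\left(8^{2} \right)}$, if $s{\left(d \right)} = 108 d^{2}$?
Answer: $448202$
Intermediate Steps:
$n = -6$
$f{\left(W,u \right)} = \left(-5 - 3 W\right)^{2}$ ($f{\left(W,u \right)} = \left(\left(- 3 W + 1\right) - 6\right)^{2} = \left(\left(1 - 3 W\right) - 6\right)^{2} = \left(-5 - 3 W\right)^{2}$)
$\left(f{\left(7,-169 \right)} + 5158\right) + s{\left(8^{2} \right)} = \left(\left(5 + 3 \cdot 7\right)^{2} + 5158\right) + 108 \left(8^{2}\right)^{2} = \left(\left(5 + 21\right)^{2} + 5158\right) + 108 \cdot 64^{2} = \left(26^{2} + 5158\right) + 108 \cdot 4096 = \left(676 + 5158\right) + 442368 = 5834 + 442368 = 448202$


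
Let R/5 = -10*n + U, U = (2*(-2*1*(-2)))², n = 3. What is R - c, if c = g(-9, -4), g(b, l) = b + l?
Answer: 183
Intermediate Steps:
U = 64 (U = (2*(-2*(-2)))² = (2*4)² = 8² = 64)
R = 170 (R = 5*(-10*3 + 64) = 5*(-30 + 64) = 5*34 = 170)
c = -13 (c = -9 - 4 = -13)
R - c = 170 - 1*(-13) = 170 + 13 = 183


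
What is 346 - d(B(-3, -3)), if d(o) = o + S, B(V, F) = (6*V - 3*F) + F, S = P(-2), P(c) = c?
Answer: 360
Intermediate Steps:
S = -2
B(V, F) = -2*F + 6*V (B(V, F) = (-3*F + 6*V) + F = -2*F + 6*V)
d(o) = -2 + o (d(o) = o - 2 = -2 + o)
346 - d(B(-3, -3)) = 346 - (-2 + (-2*(-3) + 6*(-3))) = 346 - (-2 + (6 - 18)) = 346 - (-2 - 12) = 346 - 1*(-14) = 346 + 14 = 360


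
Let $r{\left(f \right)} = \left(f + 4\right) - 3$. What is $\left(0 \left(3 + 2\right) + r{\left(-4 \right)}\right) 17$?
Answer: $-51$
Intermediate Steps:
$r{\left(f \right)} = 1 + f$ ($r{\left(f \right)} = \left(4 + f\right) - 3 = 1 + f$)
$\left(0 \left(3 + 2\right) + r{\left(-4 \right)}\right) 17 = \left(0 \left(3 + 2\right) + \left(1 - 4\right)\right) 17 = \left(0 \cdot 5 - 3\right) 17 = \left(0 - 3\right) 17 = \left(-3\right) 17 = -51$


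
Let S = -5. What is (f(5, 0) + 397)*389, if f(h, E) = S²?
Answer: 164158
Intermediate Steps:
f(h, E) = 25 (f(h, E) = (-5)² = 25)
(f(5, 0) + 397)*389 = (25 + 397)*389 = 422*389 = 164158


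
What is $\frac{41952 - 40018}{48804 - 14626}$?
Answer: $\frac{967}{17089} \approx 0.056586$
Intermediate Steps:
$\frac{41952 - 40018}{48804 - 14626} = \frac{1934}{48804 + \left(-22033 + 7407\right)} = \frac{1934}{48804 - 14626} = \frac{1934}{34178} = 1934 \cdot \frac{1}{34178} = \frac{967}{17089}$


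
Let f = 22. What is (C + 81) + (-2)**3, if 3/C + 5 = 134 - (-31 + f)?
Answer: 3359/46 ≈ 73.022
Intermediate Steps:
C = 1/46 (C = 3/(-5 + (134 - (-31 + 22))) = 3/(-5 + (134 - 1*(-9))) = 3/(-5 + (134 + 9)) = 3/(-5 + 143) = 3/138 = 3*(1/138) = 1/46 ≈ 0.021739)
(C + 81) + (-2)**3 = (1/46 + 81) + (-2)**3 = 3727/46 - 8 = 3359/46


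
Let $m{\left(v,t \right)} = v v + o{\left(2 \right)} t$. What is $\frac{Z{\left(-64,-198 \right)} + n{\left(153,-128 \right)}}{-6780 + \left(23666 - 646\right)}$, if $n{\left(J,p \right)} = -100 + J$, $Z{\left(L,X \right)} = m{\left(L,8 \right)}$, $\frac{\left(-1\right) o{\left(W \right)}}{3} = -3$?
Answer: $\frac{603}{2320} \approx 0.25991$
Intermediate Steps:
$o{\left(W \right)} = 9$ ($o{\left(W \right)} = \left(-3\right) \left(-3\right) = 9$)
$m{\left(v,t \right)} = v^{2} + 9 t$ ($m{\left(v,t \right)} = v v + 9 t = v^{2} + 9 t$)
$Z{\left(L,X \right)} = 72 + L^{2}$ ($Z{\left(L,X \right)} = L^{2} + 9 \cdot 8 = L^{2} + 72 = 72 + L^{2}$)
$\frac{Z{\left(-64,-198 \right)} + n{\left(153,-128 \right)}}{-6780 + \left(23666 - 646\right)} = \frac{\left(72 + \left(-64\right)^{2}\right) + \left(-100 + 153\right)}{-6780 + \left(23666 - 646\right)} = \frac{\left(72 + 4096\right) + 53}{-6780 + 23020} = \frac{4168 + 53}{16240} = 4221 \cdot \frac{1}{16240} = \frac{603}{2320}$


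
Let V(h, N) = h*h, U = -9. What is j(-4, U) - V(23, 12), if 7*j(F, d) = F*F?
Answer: -3687/7 ≈ -526.71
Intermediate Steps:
V(h, N) = h²
j(F, d) = F²/7 (j(F, d) = (F*F)/7 = F²/7)
j(-4, U) - V(23, 12) = (⅐)*(-4)² - 1*23² = (⅐)*16 - 1*529 = 16/7 - 529 = -3687/7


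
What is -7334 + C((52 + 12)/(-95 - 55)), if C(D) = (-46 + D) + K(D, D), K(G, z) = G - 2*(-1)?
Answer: -553414/75 ≈ -7378.9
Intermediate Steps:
K(G, z) = 2 + G (K(G, z) = G - 1*(-2) = G + 2 = 2 + G)
C(D) = -44 + 2*D (C(D) = (-46 + D) + (2 + D) = -44 + 2*D)
-7334 + C((52 + 12)/(-95 - 55)) = -7334 + (-44 + 2*((52 + 12)/(-95 - 55))) = -7334 + (-44 + 2*(64/(-150))) = -7334 + (-44 + 2*(64*(-1/150))) = -7334 + (-44 + 2*(-32/75)) = -7334 + (-44 - 64/75) = -7334 - 3364/75 = -553414/75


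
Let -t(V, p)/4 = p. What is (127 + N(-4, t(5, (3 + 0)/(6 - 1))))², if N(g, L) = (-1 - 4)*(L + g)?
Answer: 25281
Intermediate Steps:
t(V, p) = -4*p
N(g, L) = -5*L - 5*g (N(g, L) = -5*(L + g) = -5*L - 5*g)
(127 + N(-4, t(5, (3 + 0)/(6 - 1))))² = (127 + (-(-20)*(3 + 0)/(6 - 1) - 5*(-4)))² = (127 + (-(-20)*3/5 + 20))² = (127 + (-5*(-12/5) + 20))² = (127 + (12 + 20))² = (127 + 32)² = 159² = 25281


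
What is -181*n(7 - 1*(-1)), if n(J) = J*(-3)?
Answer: 4344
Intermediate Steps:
n(J) = -3*J
-181*n(7 - 1*(-1)) = -(-543)*(7 - 1*(-1)) = -(-543)*(7 + 1) = -(-543)*8 = -181*(-24) = 4344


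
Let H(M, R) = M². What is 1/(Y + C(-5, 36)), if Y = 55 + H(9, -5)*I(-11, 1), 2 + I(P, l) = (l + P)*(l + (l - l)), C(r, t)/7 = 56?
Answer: -1/525 ≈ -0.0019048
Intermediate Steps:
C(r, t) = 392 (C(r, t) = 7*56 = 392)
I(P, l) = -2 + l*(P + l) (I(P, l) = -2 + (l + P)*(l + (l - l)) = -2 + (P + l)*(l + 0) = -2 + (P + l)*l = -2 + l*(P + l))
Y = -917 (Y = 55 + 9²*(-2 + 1² - 11*1) = 55 + 81*(-2 + 1 - 11) = 55 + 81*(-12) = 55 - 972 = -917)
1/(Y + C(-5, 36)) = 1/(-917 + 392) = 1/(-525) = -1/525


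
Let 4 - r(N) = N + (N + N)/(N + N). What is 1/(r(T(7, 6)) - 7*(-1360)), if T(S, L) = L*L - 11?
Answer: 1/9498 ≈ 0.00010529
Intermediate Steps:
T(S, L) = -11 + L² (T(S, L) = L² - 11 = -11 + L²)
r(N) = 3 - N (r(N) = 4 - (N + (N + N)/(N + N)) = 4 - (N + (2*N)/((2*N))) = 4 - (N + (2*N)*(1/(2*N))) = 4 - (N + 1) = 4 - (1 + N) = 4 + (-1 - N) = 3 - N)
1/(r(T(7, 6)) - 7*(-1360)) = 1/((3 - (-11 + 6²)) - 7*(-1360)) = 1/((3 - (-11 + 36)) + 9520) = 1/((3 - 1*25) + 9520) = 1/((3 - 25) + 9520) = 1/(-22 + 9520) = 1/9498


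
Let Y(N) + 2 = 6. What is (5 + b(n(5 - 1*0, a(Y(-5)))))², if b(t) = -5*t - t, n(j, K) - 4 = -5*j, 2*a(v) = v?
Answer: 17161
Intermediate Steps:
Y(N) = 4 (Y(N) = -2 + 6 = 4)
a(v) = v/2
n(j, K) = 4 - 5*j
b(t) = -6*t
(5 + b(n(5 - 1*0, a(Y(-5)))))² = (5 - 6*(4 - 5*(5 - 1*0)))² = (5 - 6*(4 - 5*(5 + 0)))² = (5 - 6*(4 - 5*5))² = (5 - 6*(4 - 25))² = (5 - 6*(-21))² = (5 + 126)² = 131² = 17161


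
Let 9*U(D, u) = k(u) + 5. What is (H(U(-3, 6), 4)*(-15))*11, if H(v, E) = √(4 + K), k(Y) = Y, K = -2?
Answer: -165*√2 ≈ -233.35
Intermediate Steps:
U(D, u) = 5/9 + u/9 (U(D, u) = (u + 5)/9 = (5 + u)/9 = 5/9 + u/9)
H(v, E) = √2 (H(v, E) = √(4 - 2) = √2)
(H(U(-3, 6), 4)*(-15))*11 = (√2*(-15))*11 = -15*√2*11 = -165*√2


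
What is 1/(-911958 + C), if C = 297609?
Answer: -1/614349 ≈ -1.6277e-6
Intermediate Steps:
1/(-911958 + C) = 1/(-911958 + 297609) = 1/(-614349) = -1/614349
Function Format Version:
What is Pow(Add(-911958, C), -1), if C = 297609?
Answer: Rational(-1, 614349) ≈ -1.6277e-6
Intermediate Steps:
Pow(Add(-911958, C), -1) = Pow(Add(-911958, 297609), -1) = Pow(-614349, -1) = Rational(-1, 614349)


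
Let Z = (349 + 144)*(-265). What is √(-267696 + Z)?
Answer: I*√398341 ≈ 631.14*I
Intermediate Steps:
Z = -130645 (Z = 493*(-265) = -130645)
√(-267696 + Z) = √(-267696 - 130645) = √(-398341) = I*√398341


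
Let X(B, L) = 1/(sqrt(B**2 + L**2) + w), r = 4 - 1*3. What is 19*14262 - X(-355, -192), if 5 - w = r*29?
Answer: 43983252090/162313 - sqrt(162889)/162313 ≈ 2.7098e+5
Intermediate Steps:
r = 1 (r = 4 - 3 = 1)
w = -24 (w = 5 - 29 = -24)
X(B, L) = 1/(-24 + sqrt(B**2 + L**2)) (X(B, L) = 1/(sqrt(B**2 + L**2) - 24) = 1/(-24 + sqrt(B**2 + L**2)))
19*14262 - X(-355, -192) = 19*14262 - 1/(-24 + sqrt((-355)**2 + (-192)**2)) = 270978 - 1/(-24 + sqrt(126025 + 36864)) = 270978 - 1/(-24 + sqrt(162889))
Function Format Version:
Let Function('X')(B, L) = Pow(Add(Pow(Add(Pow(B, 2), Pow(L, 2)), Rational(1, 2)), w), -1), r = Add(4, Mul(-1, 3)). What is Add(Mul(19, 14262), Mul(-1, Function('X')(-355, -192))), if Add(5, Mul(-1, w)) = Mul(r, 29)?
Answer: Add(Rational(43983252090, 162313), Mul(Rational(-1, 162313), Pow(162889, Rational(1, 2)))) ≈ 2.7098e+5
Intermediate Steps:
r = 1 (r = Add(4, -3) = 1)
w = -24 (w = Add(5, Mul(-1, Mul(1, 29))) = Add(5, Mul(-1, 29)) = Add(5, -29) = -24)
Function('X')(B, L) = Pow(Add(-24, Pow(Add(Pow(B, 2), Pow(L, 2)), Rational(1, 2))), -1) (Function('X')(B, L) = Pow(Add(Pow(Add(Pow(B, 2), Pow(L, 2)), Rational(1, 2)), -24), -1) = Pow(Add(-24, Pow(Add(Pow(B, 2), Pow(L, 2)), Rational(1, 2))), -1))
Add(Mul(19, 14262), Mul(-1, Function('X')(-355, -192))) = Add(Mul(19, 14262), Mul(-1, Pow(Add(-24, Pow(Add(Pow(-355, 2), Pow(-192, 2)), Rational(1, 2))), -1))) = Add(270978, Mul(-1, Pow(Add(-24, Pow(Add(126025, 36864), Rational(1, 2))), -1))) = Add(270978, Mul(-1, Pow(Add(-24, Pow(162889, Rational(1, 2))), -1)))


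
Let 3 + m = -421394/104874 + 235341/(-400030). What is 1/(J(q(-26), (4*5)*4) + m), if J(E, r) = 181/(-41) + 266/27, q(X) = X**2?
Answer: -7740281677590/16790130615803 ≈ -0.46100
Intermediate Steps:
J(E, r) = 6019/1107 (J(E, r) = 181*(-1/41) + 266*(1/27) = -181/41 + 266/27 = 6019/1107)
m = -159554816257/20976373110 (m = -3 + (-421394/104874 + 235341/(-400030)) = -3 + (-421394*1/104874 + 235341*(-1/400030)) = -3 + (-210697/52437 - 235341/400030) = -3 - 96625696927/20976373110 = -159554816257/20976373110 ≈ -7.6064)
1/(J(q(-26), (4*5)*4) + m) = 1/(6019/1107 - 159554816257/20976373110) = 1/(-16790130615803/7740281677590) = -7740281677590/16790130615803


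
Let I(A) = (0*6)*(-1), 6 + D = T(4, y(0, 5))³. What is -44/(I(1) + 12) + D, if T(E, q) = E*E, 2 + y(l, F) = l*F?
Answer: 12259/3 ≈ 4086.3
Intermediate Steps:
y(l, F) = -2 + F*l (y(l, F) = -2 + l*F = -2 + F*l)
T(E, q) = E²
D = 4090 (D = -6 + (4²)³ = -6 + 16³ = -6 + 4096 = 4090)
I(A) = 0 (I(A) = 0*(-1) = 0)
-44/(I(1) + 12) + D = -44/(0 + 12) + 4090 = -44/12 + 4090 = -44*1/12 + 4090 = -11/3 + 4090 = 12259/3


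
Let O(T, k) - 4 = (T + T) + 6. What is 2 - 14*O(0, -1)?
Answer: -138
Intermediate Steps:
O(T, k) = 10 + 2*T (O(T, k) = 4 + ((T + T) + 6) = 4 + (2*T + 6) = 4 + (6 + 2*T) = 10 + 2*T)
2 - 14*O(0, -1) = 2 - 14*(10 + 2*0) = 2 - 14*(10 + 0) = 2 - 14*10 = 2 - 140 = -138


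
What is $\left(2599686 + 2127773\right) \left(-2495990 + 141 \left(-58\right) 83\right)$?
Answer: $-15008566644676$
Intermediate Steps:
$\left(2599686 + 2127773\right) \left(-2495990 + 141 \left(-58\right) 83\right) = 4727459 \left(-2495990 - 678774\right) = 4727459 \left(-3174764\right) = -15008566644676$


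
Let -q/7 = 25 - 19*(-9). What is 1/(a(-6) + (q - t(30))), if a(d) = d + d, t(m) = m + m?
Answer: -1/1444 ≈ -0.00069252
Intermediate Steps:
t(m) = 2*m
q = -1372 (q = -7*(25 - 19*(-9)) = -7*(25 + 171) = -7*196 = -1372)
a(d) = 2*d
1/(a(-6) + (q - t(30))) = 1/(2*(-6) + (-1372 - 2*30)) = 1/(-12 + (-1372 - 1*60)) = 1/(-12 + (-1372 - 60)) = 1/(-12 - 1432) = 1/(-1444) = -1/1444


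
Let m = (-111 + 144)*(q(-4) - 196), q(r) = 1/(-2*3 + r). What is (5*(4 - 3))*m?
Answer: -64713/2 ≈ -32357.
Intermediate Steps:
q(r) = 1/(-6 + r)
m = -64713/10 (m = (-111 + 144)*(1/(-6 - 4) - 196) = 33*(1/(-10) - 196) = 33*(-⅒ - 196) = 33*(-1961/10) = -64713/10 ≈ -6471.3)
(5*(4 - 3))*m = (5*(4 - 3))*(-64713/10) = (5*1)*(-64713/10) = 5*(-64713/10) = -64713/2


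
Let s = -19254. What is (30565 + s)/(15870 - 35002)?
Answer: -11311/19132 ≈ -0.59121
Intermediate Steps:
(30565 + s)/(15870 - 35002) = (30565 - 19254)/(15870 - 35002) = 11311/(-19132) = 11311*(-1/19132) = -11311/19132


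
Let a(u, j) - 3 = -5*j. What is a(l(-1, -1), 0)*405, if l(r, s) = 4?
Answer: 1215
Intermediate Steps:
a(u, j) = 3 - 5*j
a(l(-1, -1), 0)*405 = (3 - 5*0)*405 = (3 + 0)*405 = 3*405 = 1215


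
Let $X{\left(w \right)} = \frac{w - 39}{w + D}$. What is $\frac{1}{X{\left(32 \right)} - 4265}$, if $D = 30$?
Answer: $- \frac{62}{264437} \approx -0.00023446$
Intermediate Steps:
$X{\left(w \right)} = \frac{-39 + w}{30 + w}$ ($X{\left(w \right)} = \frac{w - 39}{w + 30} = \frac{-39 + w}{30 + w}$)
$\frac{1}{X{\left(32 \right)} - 4265} = \frac{1}{\frac{-39 + 32}{30 + 32} - 4265} = \frac{1}{\frac{1}{62} \left(-7\right) - 4265} = \frac{1}{- \frac{7}{62} - 4265} = \frac{1}{- \frac{264437}{62}} = - \frac{62}{264437}$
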